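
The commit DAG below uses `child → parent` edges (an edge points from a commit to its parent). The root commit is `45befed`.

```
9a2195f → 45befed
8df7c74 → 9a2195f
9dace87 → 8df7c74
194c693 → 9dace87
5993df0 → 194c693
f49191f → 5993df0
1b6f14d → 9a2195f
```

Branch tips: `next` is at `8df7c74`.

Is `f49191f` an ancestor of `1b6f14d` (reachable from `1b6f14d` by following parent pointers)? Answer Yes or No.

No

Ancestors of 1b6f14d: {1b6f14d, 45befed, 9a2195f}.
f49191f is not in that set, so it is not an ancestor of 1b6f14d.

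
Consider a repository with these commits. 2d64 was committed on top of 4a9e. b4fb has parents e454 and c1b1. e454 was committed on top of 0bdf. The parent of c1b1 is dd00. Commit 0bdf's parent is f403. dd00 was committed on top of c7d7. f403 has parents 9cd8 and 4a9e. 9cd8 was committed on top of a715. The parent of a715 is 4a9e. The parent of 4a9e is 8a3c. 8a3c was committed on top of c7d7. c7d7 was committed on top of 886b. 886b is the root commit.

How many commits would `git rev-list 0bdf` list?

8

Walking parent pointers from 0bdf: reachable set = {0bdf, 4a9e, 886b, 8a3c, 9cd8, a715, c7d7, f403}.
That is 8 commits.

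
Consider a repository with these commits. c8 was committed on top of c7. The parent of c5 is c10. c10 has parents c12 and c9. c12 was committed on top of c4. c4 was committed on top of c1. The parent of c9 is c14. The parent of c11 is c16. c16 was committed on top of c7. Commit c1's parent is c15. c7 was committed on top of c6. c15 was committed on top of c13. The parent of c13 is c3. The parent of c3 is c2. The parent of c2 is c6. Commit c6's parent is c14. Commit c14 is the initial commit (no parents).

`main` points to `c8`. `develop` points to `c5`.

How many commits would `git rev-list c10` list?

11

Walking parent pointers from c10: reachable set = {c1, c10, c12, c13, c14, c15, c2, c3, c4, c6, c9}.
That is 11 commits.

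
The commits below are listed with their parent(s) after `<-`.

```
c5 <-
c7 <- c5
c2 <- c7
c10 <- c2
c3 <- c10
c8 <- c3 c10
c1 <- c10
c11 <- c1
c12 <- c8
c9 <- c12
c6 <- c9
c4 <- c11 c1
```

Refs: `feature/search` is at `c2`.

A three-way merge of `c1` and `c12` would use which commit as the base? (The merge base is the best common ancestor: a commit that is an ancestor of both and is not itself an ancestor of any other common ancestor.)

c10

Ancestors of c1: {c1, c10, c2, c5, c7}.
Ancestors of c12: {c10, c12, c2, c3, c5, c7, c8}.
Common ancestors: {c10, c2, c5, c7}.
Among these, c10 is not an ancestor of any other common ancestor — it is the merge base.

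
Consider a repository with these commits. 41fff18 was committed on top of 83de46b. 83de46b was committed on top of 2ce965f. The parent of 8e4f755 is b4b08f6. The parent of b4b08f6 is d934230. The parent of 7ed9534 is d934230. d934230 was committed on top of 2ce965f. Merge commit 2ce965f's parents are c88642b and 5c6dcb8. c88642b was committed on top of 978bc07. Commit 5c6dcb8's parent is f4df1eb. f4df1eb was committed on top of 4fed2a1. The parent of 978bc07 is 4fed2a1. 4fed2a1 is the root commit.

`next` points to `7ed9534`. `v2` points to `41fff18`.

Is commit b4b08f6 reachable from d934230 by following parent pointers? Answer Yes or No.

No

Ancestors of d934230: {2ce965f, 4fed2a1, 5c6dcb8, 978bc07, c88642b, d934230, f4df1eb}.
b4b08f6 is not in that set, so it is not an ancestor of d934230.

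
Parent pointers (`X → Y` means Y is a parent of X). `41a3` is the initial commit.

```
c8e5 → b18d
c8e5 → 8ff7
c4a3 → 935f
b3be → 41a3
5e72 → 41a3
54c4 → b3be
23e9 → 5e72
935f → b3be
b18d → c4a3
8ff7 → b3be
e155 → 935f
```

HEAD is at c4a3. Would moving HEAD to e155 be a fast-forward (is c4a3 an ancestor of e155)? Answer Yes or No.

No

A fast-forward from c4a3 to e155 is possible iff c4a3 is an ancestor of e155.
Ancestors of e155: {41a3, 935f, b3be, e155}.
c4a3 is not among them, so fast-forward is not possible.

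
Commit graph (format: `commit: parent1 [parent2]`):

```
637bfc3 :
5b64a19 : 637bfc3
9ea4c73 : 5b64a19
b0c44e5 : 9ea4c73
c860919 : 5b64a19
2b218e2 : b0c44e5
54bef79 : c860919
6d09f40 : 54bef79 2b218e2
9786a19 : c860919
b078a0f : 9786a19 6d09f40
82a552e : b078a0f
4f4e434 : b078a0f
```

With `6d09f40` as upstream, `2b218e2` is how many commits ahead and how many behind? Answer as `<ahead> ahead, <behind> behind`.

Reachable from 2b218e2: {2b218e2, 5b64a19, 637bfc3, 9ea4c73, b0c44e5}.
Reachable from 6d09f40: {2b218e2, 54bef79, 5b64a19, 637bfc3, 6d09f40, 9ea4c73, b0c44e5, c860919}.
Only in 2b218e2's history (ahead): {} — 0.
Only in 6d09f40's history (behind): {54bef79, 6d09f40, c860919} — 3.

0 ahead, 3 behind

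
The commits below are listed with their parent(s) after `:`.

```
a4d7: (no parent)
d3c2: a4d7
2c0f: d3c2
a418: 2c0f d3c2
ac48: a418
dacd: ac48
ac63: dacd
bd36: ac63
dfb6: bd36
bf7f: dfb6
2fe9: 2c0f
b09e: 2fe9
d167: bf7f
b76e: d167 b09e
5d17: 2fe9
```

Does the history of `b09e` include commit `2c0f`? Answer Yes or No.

Yes

Ancestors of b09e (commits reachable by following parents): {2c0f, 2fe9, a4d7, b09e, d3c2}.
2c0f is in that set, so it is an ancestor of b09e.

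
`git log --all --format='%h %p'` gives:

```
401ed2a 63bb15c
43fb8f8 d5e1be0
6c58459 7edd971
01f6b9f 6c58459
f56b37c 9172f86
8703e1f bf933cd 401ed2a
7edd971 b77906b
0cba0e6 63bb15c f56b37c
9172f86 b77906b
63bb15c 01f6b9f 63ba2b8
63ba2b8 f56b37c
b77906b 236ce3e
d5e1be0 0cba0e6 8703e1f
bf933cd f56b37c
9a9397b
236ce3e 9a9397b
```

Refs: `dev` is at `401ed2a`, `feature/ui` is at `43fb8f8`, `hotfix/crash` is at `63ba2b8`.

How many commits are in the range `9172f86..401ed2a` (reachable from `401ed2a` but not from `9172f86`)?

7

Reachable from 401ed2a: {01f6b9f, 236ce3e, 401ed2a, 63ba2b8, 63bb15c, 6c58459, 7edd971, 9172f86, 9a9397b, b77906b, f56b37c}.
Reachable from 9172f86: {236ce3e, 9172f86, 9a9397b, b77906b}.
In 401ed2a's history but not 9172f86's: {01f6b9f, 401ed2a, 63ba2b8, 63bb15c, 6c58459, 7edd971, f56b37c} — 7 commits.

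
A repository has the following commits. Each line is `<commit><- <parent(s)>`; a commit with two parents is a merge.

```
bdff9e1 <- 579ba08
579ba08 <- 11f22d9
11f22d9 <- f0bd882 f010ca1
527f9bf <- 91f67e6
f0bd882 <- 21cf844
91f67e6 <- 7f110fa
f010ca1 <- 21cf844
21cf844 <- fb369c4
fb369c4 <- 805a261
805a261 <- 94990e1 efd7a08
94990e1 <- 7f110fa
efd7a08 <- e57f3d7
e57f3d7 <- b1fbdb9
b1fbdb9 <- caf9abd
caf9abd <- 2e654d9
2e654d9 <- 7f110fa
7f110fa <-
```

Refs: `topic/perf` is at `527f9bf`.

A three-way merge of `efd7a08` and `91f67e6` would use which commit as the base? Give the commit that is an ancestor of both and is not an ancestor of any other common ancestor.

Ancestors of efd7a08: {2e654d9, 7f110fa, b1fbdb9, caf9abd, e57f3d7, efd7a08}.
Ancestors of 91f67e6: {7f110fa, 91f67e6}.
Common ancestors: {7f110fa}.
The only common ancestor is 7f110fa, so it is the merge base.

7f110fa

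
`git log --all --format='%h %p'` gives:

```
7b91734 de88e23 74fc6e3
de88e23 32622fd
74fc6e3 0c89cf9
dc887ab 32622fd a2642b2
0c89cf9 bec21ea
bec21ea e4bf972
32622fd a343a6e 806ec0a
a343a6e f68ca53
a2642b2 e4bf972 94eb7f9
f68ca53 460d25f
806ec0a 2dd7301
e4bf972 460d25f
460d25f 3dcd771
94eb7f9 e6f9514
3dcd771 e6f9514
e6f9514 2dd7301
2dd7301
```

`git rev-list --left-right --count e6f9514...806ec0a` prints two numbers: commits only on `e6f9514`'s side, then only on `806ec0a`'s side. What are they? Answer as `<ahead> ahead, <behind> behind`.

Reachable from e6f9514: {2dd7301, e6f9514}.
Reachable from 806ec0a: {2dd7301, 806ec0a}.
Only in e6f9514's history (ahead): {e6f9514} — 1.
Only in 806ec0a's history (behind): {806ec0a} — 1.

1 ahead, 1 behind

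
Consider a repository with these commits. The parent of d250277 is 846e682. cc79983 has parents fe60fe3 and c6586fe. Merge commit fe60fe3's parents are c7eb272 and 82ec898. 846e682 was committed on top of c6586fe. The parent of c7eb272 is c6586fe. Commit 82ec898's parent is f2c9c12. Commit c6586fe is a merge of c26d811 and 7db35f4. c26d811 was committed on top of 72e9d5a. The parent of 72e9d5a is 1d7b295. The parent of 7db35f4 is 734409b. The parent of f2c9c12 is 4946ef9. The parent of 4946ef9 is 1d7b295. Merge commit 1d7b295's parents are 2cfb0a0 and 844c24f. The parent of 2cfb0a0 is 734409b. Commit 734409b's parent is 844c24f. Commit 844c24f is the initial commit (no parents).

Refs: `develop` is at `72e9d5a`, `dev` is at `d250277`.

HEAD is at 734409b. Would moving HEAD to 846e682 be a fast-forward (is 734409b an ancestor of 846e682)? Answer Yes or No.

Yes

A fast-forward from 734409b to 846e682 is possible iff 734409b is an ancestor of 846e682.
Ancestors of 846e682: {1d7b295, 2cfb0a0, 72e9d5a, 734409b, 7db35f4, 844c24f, 846e682, c26d811, c6586fe}.
734409b is among them, so fast-forward is possible.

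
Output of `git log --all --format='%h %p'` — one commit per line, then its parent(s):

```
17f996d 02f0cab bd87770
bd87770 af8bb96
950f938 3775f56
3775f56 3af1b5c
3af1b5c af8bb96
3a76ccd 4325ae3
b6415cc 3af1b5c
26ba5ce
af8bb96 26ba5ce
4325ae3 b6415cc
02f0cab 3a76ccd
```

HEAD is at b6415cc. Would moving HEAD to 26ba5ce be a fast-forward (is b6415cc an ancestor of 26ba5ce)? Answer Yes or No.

No

A fast-forward from b6415cc to 26ba5ce is possible iff b6415cc is an ancestor of 26ba5ce.
Ancestors of 26ba5ce: {26ba5ce}.
b6415cc is not among them, so fast-forward is not possible.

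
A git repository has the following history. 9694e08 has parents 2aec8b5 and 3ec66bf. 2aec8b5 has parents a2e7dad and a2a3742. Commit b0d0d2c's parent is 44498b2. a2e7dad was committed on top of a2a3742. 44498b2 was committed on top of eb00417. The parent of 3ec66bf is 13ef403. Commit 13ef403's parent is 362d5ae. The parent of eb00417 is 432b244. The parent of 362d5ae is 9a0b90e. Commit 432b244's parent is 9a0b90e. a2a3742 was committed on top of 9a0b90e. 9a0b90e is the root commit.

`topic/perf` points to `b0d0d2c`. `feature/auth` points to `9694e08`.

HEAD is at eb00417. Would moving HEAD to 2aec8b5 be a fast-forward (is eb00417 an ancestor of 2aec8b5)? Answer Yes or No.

No

A fast-forward from eb00417 to 2aec8b5 is possible iff eb00417 is an ancestor of 2aec8b5.
Ancestors of 2aec8b5: {2aec8b5, 9a0b90e, a2a3742, a2e7dad}.
eb00417 is not among them, so fast-forward is not possible.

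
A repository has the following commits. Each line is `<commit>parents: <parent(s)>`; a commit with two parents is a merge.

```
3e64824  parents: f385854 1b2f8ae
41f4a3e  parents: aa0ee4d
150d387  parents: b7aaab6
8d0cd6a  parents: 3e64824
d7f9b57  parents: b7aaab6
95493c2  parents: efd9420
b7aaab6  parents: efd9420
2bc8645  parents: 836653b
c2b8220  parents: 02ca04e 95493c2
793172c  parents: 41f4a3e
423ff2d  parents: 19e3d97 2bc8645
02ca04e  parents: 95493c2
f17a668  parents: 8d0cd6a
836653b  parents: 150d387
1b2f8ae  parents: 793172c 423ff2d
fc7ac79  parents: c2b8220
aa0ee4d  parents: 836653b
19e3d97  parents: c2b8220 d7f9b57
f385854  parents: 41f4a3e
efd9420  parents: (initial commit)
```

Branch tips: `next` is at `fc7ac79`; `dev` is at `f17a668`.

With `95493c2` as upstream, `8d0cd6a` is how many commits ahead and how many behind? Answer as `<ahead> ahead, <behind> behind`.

Reachable from 8d0cd6a: {02ca04e, 150d387, 19e3d97, 1b2f8ae, 2bc8645, 3e64824, 41f4a3e, 423ff2d, 793172c, 836653b, 8d0cd6a, 95493c2, aa0ee4d, b7aaab6, c2b8220, d7f9b57, efd9420, f385854}.
Reachable from 95493c2: {95493c2, efd9420}.
Only in 8d0cd6a's history (ahead): {02ca04e, 150d387, 19e3d97, 1b2f8ae, 2bc8645, 3e64824, 41f4a3e, 423ff2d, 793172c, 836653b, 8d0cd6a, aa0ee4d, b7aaab6, c2b8220, d7f9b57, f385854} — 16.
Only in 95493c2's history (behind): {} — 0.

16 ahead, 0 behind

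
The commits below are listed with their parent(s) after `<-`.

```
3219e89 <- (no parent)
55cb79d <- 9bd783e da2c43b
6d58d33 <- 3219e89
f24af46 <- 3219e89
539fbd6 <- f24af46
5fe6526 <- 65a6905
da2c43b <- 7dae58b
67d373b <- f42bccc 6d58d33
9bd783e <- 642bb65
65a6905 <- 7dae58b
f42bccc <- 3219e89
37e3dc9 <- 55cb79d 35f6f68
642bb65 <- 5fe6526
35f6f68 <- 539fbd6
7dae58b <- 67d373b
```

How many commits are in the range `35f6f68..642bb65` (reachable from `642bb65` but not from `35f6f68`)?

7

Reachable from 642bb65: {3219e89, 5fe6526, 642bb65, 65a6905, 67d373b, 6d58d33, 7dae58b, f42bccc}.
Reachable from 35f6f68: {3219e89, 35f6f68, 539fbd6, f24af46}.
In 642bb65's history but not 35f6f68's: {5fe6526, 642bb65, 65a6905, 67d373b, 6d58d33, 7dae58b, f42bccc} — 7 commits.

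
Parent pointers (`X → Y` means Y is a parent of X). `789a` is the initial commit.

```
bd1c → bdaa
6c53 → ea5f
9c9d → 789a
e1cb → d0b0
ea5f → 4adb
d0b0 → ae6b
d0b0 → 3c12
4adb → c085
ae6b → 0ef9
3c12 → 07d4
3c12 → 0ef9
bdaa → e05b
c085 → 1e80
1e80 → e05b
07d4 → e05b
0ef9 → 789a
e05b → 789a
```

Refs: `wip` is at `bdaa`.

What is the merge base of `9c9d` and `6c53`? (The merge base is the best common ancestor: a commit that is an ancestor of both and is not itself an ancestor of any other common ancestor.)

789a

Ancestors of 9c9d: {789a, 9c9d}.
Ancestors of 6c53: {1e80, 4adb, 6c53, 789a, c085, e05b, ea5f}.
Common ancestors: {789a}.
The only common ancestor is 789a, so it is the merge base.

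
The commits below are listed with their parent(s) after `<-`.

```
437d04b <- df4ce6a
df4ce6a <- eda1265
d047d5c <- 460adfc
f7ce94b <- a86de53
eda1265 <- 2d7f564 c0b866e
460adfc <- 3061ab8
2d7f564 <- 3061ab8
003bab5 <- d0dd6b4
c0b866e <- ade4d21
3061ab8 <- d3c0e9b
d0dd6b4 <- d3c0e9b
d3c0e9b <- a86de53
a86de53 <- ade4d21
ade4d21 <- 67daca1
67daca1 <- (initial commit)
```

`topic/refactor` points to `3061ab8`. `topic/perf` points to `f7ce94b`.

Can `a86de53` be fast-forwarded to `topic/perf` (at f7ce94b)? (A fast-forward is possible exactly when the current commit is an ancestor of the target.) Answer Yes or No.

A fast-forward from a86de53 to f7ce94b is possible iff a86de53 is an ancestor of f7ce94b.
Ancestors of f7ce94b: {67daca1, a86de53, ade4d21, f7ce94b}.
a86de53 is among them, so fast-forward is possible.

Yes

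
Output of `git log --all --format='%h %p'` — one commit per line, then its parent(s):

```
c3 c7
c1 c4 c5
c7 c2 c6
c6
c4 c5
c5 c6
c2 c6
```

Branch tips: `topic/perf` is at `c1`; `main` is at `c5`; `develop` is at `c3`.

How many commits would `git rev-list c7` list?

3

Walking parent pointers from c7: reachable set = {c2, c6, c7}.
That is 3 commits.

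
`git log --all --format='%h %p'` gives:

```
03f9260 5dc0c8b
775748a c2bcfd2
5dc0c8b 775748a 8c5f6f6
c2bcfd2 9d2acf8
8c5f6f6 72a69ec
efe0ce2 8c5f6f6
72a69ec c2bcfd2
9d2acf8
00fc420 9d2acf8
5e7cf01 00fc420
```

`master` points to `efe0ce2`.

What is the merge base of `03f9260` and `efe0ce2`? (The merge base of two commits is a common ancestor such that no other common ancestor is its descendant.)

Ancestors of 03f9260: {03f9260, 5dc0c8b, 72a69ec, 775748a, 8c5f6f6, 9d2acf8, c2bcfd2}.
Ancestors of efe0ce2: {72a69ec, 8c5f6f6, 9d2acf8, c2bcfd2, efe0ce2}.
Common ancestors: {72a69ec, 8c5f6f6, 9d2acf8, c2bcfd2}.
Among these, 8c5f6f6 is not an ancestor of any other common ancestor — it is the merge base.

8c5f6f6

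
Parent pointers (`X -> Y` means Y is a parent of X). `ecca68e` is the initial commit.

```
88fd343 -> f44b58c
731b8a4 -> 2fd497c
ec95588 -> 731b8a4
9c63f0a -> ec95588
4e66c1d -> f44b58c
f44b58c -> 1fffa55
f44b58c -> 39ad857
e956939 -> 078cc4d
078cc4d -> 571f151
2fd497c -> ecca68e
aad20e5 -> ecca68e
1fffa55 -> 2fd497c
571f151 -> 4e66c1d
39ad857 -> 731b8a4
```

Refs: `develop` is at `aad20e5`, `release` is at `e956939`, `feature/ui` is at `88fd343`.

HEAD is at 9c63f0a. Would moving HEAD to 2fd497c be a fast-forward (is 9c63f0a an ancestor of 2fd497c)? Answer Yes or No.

No

A fast-forward from 9c63f0a to 2fd497c is possible iff 9c63f0a is an ancestor of 2fd497c.
Ancestors of 2fd497c: {2fd497c, ecca68e}.
9c63f0a is not among them, so fast-forward is not possible.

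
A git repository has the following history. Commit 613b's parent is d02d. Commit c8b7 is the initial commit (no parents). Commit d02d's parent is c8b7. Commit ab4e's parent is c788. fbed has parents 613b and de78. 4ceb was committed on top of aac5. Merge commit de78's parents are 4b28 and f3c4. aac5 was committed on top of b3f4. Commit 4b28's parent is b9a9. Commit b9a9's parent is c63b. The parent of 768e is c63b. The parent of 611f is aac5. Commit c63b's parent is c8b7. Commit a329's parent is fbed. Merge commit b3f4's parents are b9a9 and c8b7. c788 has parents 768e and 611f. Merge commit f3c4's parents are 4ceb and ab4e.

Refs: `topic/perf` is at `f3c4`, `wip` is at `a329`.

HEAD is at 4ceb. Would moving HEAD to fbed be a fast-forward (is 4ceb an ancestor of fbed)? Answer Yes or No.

A fast-forward from 4ceb to fbed is possible iff 4ceb is an ancestor of fbed.
Ancestors of fbed: {4b28, 4ceb, 611f, 613b, 768e, aac5, ab4e, b3f4, b9a9, c63b, c788, c8b7, d02d, de78, f3c4, fbed}.
4ceb is among them, so fast-forward is possible.

Yes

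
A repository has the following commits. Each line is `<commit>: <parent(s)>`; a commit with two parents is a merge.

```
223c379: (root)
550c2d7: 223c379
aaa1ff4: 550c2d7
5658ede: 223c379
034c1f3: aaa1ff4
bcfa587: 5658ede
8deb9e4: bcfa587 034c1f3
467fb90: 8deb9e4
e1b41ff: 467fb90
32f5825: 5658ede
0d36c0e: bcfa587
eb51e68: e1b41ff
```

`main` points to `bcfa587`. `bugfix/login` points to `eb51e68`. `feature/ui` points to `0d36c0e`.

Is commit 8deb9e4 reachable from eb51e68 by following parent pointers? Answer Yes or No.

Ancestors of eb51e68 (commits reachable by following parents): {034c1f3, 223c379, 467fb90, 550c2d7, 5658ede, 8deb9e4, aaa1ff4, bcfa587, e1b41ff, eb51e68}.
8deb9e4 is in that set, so it is an ancestor of eb51e68.

Yes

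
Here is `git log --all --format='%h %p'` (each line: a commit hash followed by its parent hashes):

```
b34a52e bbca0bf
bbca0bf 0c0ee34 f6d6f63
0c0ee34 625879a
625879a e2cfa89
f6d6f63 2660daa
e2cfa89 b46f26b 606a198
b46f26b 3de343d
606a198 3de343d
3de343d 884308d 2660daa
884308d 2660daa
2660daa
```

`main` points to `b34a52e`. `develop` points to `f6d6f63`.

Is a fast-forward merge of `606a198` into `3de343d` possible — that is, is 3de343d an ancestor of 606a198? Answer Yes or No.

Yes

A fast-forward from 3de343d to 606a198 is possible iff 3de343d is an ancestor of 606a198.
Ancestors of 606a198: {2660daa, 3de343d, 606a198, 884308d}.
3de343d is among them, so fast-forward is possible.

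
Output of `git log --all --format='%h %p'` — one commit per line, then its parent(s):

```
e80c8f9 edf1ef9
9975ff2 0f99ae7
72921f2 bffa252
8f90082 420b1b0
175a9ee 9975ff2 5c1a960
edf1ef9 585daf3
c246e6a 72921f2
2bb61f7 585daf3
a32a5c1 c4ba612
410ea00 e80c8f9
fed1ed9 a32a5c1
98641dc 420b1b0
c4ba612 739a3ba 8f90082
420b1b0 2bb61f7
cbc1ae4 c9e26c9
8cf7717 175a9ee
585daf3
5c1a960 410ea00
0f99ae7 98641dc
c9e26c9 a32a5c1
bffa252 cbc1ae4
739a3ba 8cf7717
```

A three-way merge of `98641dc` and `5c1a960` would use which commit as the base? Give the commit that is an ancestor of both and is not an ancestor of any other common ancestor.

585daf3

Ancestors of 98641dc: {2bb61f7, 420b1b0, 585daf3, 98641dc}.
Ancestors of 5c1a960: {410ea00, 585daf3, 5c1a960, e80c8f9, edf1ef9}.
Common ancestors: {585daf3}.
The only common ancestor is 585daf3, so it is the merge base.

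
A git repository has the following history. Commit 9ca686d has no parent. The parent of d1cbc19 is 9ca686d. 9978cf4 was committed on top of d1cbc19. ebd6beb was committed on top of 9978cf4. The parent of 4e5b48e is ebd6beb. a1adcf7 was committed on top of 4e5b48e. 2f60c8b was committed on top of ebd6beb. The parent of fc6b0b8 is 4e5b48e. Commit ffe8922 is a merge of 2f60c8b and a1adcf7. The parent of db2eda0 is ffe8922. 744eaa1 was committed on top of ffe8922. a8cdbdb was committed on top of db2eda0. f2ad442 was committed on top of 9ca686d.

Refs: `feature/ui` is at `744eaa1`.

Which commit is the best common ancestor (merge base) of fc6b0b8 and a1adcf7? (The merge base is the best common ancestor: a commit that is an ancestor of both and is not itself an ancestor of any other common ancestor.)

4e5b48e

Ancestors of fc6b0b8: {4e5b48e, 9978cf4, 9ca686d, d1cbc19, ebd6beb, fc6b0b8}.
Ancestors of a1adcf7: {4e5b48e, 9978cf4, 9ca686d, a1adcf7, d1cbc19, ebd6beb}.
Common ancestors: {4e5b48e, 9978cf4, 9ca686d, d1cbc19, ebd6beb}.
Among these, 4e5b48e is not an ancestor of any other common ancestor — it is the merge base.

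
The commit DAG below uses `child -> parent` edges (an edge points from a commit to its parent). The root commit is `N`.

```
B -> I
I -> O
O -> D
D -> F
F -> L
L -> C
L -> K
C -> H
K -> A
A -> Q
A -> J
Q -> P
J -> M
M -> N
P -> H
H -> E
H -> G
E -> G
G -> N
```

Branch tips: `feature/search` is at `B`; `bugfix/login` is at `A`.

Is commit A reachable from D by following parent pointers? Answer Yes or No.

Yes

Ancestors of D (commits reachable by following parents): {A, C, D, E, F, G, H, J, K, L, M, N, P, Q}.
A is in that set, so it is an ancestor of D.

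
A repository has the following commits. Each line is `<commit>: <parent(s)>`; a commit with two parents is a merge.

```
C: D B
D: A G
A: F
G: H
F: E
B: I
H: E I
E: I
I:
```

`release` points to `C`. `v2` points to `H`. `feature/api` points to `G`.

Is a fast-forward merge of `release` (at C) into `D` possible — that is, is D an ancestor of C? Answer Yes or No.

Yes

A fast-forward from D to C is possible iff D is an ancestor of C.
Ancestors of C: {A, B, C, D, E, F, G, H, I}.
D is among them, so fast-forward is possible.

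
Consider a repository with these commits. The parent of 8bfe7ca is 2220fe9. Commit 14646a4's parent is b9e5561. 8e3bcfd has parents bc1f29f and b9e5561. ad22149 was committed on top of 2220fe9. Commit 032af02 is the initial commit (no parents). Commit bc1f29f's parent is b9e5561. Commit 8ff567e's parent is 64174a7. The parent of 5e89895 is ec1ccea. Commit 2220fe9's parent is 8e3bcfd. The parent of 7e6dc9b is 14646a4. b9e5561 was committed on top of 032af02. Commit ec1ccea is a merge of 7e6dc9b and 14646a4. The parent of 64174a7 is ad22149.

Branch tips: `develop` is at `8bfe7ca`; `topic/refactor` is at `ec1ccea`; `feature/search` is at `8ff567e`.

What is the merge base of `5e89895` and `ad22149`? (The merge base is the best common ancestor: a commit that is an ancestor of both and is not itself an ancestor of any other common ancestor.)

b9e5561

Ancestors of 5e89895: {032af02, 14646a4, 5e89895, 7e6dc9b, b9e5561, ec1ccea}.
Ancestors of ad22149: {032af02, 2220fe9, 8e3bcfd, ad22149, b9e5561, bc1f29f}.
Common ancestors: {032af02, b9e5561}.
Among these, b9e5561 is not an ancestor of any other common ancestor — it is the merge base.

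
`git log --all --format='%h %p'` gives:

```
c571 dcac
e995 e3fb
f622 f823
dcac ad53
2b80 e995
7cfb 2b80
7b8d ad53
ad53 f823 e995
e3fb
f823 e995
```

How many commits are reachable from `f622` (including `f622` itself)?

4

Walking parent pointers from f622: reachable set = {e3fb, e995, f622, f823}.
That is 4 commits.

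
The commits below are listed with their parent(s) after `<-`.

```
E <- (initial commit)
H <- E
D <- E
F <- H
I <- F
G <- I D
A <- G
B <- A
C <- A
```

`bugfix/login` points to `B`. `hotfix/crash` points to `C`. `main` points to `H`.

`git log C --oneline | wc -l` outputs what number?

8

Walking parent pointers from C: reachable set = {A, C, D, E, F, G, H, I}.
That is 8 commits.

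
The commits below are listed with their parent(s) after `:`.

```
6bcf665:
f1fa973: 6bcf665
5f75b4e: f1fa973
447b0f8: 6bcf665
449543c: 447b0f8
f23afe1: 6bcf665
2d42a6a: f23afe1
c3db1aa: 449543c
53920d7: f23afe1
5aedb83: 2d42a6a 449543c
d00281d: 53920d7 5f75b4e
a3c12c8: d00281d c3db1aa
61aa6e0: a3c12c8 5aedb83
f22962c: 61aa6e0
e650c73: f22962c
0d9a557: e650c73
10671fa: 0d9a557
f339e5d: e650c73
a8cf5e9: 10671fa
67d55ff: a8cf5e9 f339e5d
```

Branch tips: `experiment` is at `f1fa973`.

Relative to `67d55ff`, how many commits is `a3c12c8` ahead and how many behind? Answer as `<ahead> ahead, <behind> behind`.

0 ahead, 10 behind

Reachable from a3c12c8: {447b0f8, 449543c, 53920d7, 5f75b4e, 6bcf665, a3c12c8, c3db1aa, d00281d, f1fa973, f23afe1}.
Reachable from 67d55ff: {0d9a557, 10671fa, 2d42a6a, 447b0f8, 449543c, 53920d7, 5aedb83, 5f75b4e, 61aa6e0, 67d55ff, 6bcf665, a3c12c8, a8cf5e9, c3db1aa, d00281d, e650c73, f1fa973, f22962c, f23afe1, f339e5d}.
Only in a3c12c8's history (ahead): {} — 0.
Only in 67d55ff's history (behind): {0d9a557, 10671fa, 2d42a6a, 5aedb83, 61aa6e0, 67d55ff, a8cf5e9, e650c73, f22962c, f339e5d} — 10.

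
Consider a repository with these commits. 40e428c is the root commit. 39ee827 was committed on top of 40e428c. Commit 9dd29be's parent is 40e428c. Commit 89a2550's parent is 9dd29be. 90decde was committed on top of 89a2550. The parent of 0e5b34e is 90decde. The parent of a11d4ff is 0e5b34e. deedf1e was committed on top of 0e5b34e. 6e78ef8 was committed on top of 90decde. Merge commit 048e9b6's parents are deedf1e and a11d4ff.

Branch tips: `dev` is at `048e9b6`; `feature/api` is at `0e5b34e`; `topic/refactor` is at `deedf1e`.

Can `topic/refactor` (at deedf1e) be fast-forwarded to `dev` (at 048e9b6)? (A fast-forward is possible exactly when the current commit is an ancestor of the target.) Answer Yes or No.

A fast-forward from deedf1e to 048e9b6 is possible iff deedf1e is an ancestor of 048e9b6.
Ancestors of 048e9b6: {048e9b6, 0e5b34e, 40e428c, 89a2550, 90decde, 9dd29be, a11d4ff, deedf1e}.
deedf1e is among them, so fast-forward is possible.

Yes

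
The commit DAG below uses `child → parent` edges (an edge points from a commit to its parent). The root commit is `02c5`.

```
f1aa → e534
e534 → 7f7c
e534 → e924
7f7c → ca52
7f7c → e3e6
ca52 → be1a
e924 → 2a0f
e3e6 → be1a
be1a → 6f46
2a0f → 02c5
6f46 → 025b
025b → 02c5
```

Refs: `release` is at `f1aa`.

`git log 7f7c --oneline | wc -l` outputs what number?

7

Walking parent pointers from 7f7c: reachable set = {025b, 02c5, 6f46, 7f7c, be1a, ca52, e3e6}.
That is 7 commits.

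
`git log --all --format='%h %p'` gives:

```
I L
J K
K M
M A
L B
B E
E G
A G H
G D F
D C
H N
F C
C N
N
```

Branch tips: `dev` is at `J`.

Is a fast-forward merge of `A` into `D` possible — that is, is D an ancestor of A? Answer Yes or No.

A fast-forward from D to A is possible iff D is an ancestor of A.
Ancestors of A: {A, C, D, F, G, H, N}.
D is among them, so fast-forward is possible.

Yes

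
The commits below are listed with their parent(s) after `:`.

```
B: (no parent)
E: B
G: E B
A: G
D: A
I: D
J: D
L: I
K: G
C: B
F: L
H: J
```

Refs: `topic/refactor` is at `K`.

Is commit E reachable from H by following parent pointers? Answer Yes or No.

Ancestors of H (commits reachable by following parents): {A, B, D, E, G, H, J}.
E is in that set, so it is an ancestor of H.

Yes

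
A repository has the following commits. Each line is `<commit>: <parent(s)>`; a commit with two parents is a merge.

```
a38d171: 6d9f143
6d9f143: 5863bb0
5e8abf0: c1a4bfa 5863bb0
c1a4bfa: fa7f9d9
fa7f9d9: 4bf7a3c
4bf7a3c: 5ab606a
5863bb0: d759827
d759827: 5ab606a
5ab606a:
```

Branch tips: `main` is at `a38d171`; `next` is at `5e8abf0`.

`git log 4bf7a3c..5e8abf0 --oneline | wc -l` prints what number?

5

Reachable from 5e8abf0: {4bf7a3c, 5863bb0, 5ab606a, 5e8abf0, c1a4bfa, d759827, fa7f9d9}.
Reachable from 4bf7a3c: {4bf7a3c, 5ab606a}.
In 5e8abf0's history but not 4bf7a3c's: {5863bb0, 5e8abf0, c1a4bfa, d759827, fa7f9d9} — 5 commits.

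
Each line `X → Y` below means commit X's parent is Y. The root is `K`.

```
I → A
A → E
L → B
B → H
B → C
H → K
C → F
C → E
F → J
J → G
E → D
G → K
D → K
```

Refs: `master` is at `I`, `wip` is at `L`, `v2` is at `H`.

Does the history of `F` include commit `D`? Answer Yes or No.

No

Ancestors of F: {F, G, J, K}.
D is not in that set, so it is not an ancestor of F.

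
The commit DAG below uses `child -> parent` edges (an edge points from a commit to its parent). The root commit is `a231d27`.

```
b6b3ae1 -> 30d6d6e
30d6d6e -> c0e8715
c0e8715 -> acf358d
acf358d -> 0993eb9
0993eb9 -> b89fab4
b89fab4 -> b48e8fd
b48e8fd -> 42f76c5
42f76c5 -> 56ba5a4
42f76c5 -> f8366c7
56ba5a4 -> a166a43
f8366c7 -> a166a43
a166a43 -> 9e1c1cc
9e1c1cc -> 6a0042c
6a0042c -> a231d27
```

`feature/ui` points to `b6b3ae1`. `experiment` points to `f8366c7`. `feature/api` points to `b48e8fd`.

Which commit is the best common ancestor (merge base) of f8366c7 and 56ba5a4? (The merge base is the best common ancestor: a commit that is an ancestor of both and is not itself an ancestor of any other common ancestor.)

Ancestors of f8366c7: {6a0042c, 9e1c1cc, a166a43, a231d27, f8366c7}.
Ancestors of 56ba5a4: {56ba5a4, 6a0042c, 9e1c1cc, a166a43, a231d27}.
Common ancestors: {6a0042c, 9e1c1cc, a166a43, a231d27}.
Among these, a166a43 is not an ancestor of any other common ancestor — it is the merge base.

a166a43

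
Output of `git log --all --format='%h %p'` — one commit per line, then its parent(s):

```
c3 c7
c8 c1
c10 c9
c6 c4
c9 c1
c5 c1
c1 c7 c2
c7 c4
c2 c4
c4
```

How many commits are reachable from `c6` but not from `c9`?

Reachable from c6: {c4, c6}.
Reachable from c9: {c1, c2, c4, c7, c9}.
In c6's history but not c9's: {c6} — 1 commit.

1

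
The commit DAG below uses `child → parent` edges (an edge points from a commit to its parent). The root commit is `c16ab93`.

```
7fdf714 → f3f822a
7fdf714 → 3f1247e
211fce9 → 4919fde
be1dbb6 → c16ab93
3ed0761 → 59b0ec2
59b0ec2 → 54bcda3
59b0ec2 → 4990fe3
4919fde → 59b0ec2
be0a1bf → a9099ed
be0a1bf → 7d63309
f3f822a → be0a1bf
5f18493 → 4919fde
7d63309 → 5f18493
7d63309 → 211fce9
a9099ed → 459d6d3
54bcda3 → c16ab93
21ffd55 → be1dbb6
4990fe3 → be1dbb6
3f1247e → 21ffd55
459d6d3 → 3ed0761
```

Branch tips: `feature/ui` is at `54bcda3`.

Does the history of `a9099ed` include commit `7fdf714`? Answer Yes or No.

Ancestors of a9099ed: {3ed0761, 459d6d3, 4990fe3, 54bcda3, 59b0ec2, a9099ed, be1dbb6, c16ab93}.
7fdf714 is not in that set, so it is not an ancestor of a9099ed.

No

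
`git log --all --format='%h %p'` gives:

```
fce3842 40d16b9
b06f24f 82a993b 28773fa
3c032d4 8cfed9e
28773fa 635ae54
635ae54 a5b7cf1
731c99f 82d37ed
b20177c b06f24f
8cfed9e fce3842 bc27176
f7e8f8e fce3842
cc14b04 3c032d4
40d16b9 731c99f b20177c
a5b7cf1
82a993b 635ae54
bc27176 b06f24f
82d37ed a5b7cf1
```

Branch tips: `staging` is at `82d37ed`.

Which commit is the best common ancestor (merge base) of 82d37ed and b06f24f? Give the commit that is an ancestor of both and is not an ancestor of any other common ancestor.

Ancestors of 82d37ed: {82d37ed, a5b7cf1}.
Ancestors of b06f24f: {28773fa, 635ae54, 82a993b, a5b7cf1, b06f24f}.
Common ancestors: {a5b7cf1}.
The only common ancestor is a5b7cf1, so it is the merge base.

a5b7cf1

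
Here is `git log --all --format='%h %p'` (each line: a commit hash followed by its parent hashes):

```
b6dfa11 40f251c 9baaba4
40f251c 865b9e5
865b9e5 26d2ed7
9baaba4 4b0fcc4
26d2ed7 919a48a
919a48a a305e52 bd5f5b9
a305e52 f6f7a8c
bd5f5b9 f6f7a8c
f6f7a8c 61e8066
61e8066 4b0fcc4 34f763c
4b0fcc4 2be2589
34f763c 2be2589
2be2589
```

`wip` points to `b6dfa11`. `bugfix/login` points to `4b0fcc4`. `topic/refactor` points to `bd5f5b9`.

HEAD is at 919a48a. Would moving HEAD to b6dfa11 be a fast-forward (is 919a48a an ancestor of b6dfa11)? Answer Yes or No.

A fast-forward from 919a48a to b6dfa11 is possible iff 919a48a is an ancestor of b6dfa11.
Ancestors of b6dfa11: {26d2ed7, 2be2589, 34f763c, 40f251c, 4b0fcc4, 61e8066, 865b9e5, 919a48a, 9baaba4, a305e52, b6dfa11, bd5f5b9, f6f7a8c}.
919a48a is among them, so fast-forward is possible.

Yes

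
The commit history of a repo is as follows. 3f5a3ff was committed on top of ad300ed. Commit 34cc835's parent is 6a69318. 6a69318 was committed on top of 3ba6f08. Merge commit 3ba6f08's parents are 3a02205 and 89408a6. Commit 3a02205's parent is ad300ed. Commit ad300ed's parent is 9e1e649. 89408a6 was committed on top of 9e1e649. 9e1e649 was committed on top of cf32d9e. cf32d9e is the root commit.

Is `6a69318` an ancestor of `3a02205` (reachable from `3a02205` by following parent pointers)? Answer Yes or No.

No

Ancestors of 3a02205: {3a02205, 9e1e649, ad300ed, cf32d9e}.
6a69318 is not in that set, so it is not an ancestor of 3a02205.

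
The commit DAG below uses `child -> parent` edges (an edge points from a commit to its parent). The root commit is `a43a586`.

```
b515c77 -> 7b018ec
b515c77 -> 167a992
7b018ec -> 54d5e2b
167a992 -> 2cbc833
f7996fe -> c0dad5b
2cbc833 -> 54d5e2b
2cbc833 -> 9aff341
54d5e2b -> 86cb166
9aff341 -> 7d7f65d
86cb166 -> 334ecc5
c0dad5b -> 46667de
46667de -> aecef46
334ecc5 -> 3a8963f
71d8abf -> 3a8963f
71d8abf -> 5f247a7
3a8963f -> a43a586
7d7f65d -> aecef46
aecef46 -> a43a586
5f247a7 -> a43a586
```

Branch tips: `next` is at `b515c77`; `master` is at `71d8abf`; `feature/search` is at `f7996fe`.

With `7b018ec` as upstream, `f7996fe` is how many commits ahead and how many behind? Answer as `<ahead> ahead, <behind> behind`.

4 ahead, 5 behind

Reachable from f7996fe: {46667de, a43a586, aecef46, c0dad5b, f7996fe}.
Reachable from 7b018ec: {334ecc5, 3a8963f, 54d5e2b, 7b018ec, 86cb166, a43a586}.
Only in f7996fe's history (ahead): {46667de, aecef46, c0dad5b, f7996fe} — 4.
Only in 7b018ec's history (behind): {334ecc5, 3a8963f, 54d5e2b, 7b018ec, 86cb166} — 5.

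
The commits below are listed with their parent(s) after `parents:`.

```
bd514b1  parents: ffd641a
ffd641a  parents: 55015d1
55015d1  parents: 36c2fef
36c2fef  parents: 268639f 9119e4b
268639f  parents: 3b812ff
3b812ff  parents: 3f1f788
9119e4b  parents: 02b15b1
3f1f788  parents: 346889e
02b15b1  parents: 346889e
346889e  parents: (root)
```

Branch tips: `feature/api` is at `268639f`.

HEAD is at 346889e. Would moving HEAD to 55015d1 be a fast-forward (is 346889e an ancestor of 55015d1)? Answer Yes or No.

Yes

A fast-forward from 346889e to 55015d1 is possible iff 346889e is an ancestor of 55015d1.
Ancestors of 55015d1: {02b15b1, 268639f, 346889e, 36c2fef, 3b812ff, 3f1f788, 55015d1, 9119e4b}.
346889e is among them, so fast-forward is possible.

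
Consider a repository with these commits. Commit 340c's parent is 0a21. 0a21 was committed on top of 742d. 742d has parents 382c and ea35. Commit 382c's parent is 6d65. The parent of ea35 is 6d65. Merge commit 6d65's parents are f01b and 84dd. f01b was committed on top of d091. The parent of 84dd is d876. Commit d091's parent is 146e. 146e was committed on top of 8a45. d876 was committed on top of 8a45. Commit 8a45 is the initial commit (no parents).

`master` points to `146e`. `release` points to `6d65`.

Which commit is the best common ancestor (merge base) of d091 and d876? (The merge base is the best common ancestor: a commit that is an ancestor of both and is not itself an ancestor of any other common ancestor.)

8a45

Ancestors of d091: {146e, 8a45, d091}.
Ancestors of d876: {8a45, d876}.
Common ancestors: {8a45}.
The only common ancestor is 8a45, so it is the merge base.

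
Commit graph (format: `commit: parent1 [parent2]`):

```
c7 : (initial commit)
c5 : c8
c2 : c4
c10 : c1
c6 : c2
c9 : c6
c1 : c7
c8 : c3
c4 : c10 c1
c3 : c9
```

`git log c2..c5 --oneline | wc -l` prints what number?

Reachable from c5: {c1, c10, c2, c3, c4, c5, c6, c7, c8, c9}.
Reachable from c2: {c1, c10, c2, c4, c7}.
In c5's history but not c2's: {c3, c5, c6, c8, c9} — 5 commits.

5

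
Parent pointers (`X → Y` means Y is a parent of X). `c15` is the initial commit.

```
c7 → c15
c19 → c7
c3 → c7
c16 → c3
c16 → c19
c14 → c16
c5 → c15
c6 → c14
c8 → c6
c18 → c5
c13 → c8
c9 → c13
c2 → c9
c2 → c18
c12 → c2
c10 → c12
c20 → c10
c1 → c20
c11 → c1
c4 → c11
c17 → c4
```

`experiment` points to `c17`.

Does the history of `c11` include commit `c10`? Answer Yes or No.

Ancestors of c11 (commits reachable by following parents): {c1, c10, c11, c12, c13, c14, c15, c16, c18, c19, c2, c20, c3, c5, c6, c7, c8, c9}.
c10 is in that set, so it is an ancestor of c11.

Yes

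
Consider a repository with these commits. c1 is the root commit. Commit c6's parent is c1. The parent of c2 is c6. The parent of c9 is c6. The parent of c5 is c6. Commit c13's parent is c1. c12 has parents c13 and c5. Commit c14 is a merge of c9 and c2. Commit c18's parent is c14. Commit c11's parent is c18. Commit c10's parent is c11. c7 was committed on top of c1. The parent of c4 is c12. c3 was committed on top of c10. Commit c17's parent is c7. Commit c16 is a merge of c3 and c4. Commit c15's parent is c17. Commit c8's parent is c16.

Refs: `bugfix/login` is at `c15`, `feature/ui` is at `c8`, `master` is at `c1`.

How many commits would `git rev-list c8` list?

15

Walking parent pointers from c8: reachable set = {c1, c10, c11, c12, c13, c14, c16, c18, c2, c3, c4, c5, c6, c8, c9}.
That is 15 commits.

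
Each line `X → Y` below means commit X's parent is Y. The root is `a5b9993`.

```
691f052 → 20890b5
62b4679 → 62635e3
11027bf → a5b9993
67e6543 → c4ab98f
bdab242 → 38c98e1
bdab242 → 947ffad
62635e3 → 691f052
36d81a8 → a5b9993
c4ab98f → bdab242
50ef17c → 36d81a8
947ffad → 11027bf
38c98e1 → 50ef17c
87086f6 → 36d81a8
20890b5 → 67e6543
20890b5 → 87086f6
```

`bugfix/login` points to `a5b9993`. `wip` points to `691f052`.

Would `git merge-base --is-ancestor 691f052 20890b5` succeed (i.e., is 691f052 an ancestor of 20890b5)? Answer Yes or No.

Ancestors of 20890b5: {11027bf, 20890b5, 36d81a8, 38c98e1, 50ef17c, 67e6543, 87086f6, 947ffad, a5b9993, bdab242, c4ab98f}.
691f052 is not in that set, so it is not an ancestor of 20890b5.

No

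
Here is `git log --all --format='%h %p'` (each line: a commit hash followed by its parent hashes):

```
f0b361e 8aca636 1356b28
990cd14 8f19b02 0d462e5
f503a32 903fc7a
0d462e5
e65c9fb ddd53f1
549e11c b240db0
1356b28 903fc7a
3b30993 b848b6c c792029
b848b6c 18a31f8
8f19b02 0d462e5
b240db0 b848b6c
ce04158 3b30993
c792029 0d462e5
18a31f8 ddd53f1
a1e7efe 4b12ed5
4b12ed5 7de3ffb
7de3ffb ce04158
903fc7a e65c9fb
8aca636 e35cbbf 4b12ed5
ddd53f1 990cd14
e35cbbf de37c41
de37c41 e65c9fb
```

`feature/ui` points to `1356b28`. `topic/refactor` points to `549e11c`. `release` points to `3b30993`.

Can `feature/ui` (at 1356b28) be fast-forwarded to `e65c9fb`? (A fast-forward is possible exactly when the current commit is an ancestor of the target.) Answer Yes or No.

No

A fast-forward from 1356b28 to e65c9fb is possible iff 1356b28 is an ancestor of e65c9fb.
Ancestors of e65c9fb: {0d462e5, 8f19b02, 990cd14, ddd53f1, e65c9fb}.
1356b28 is not among them, so fast-forward is not possible.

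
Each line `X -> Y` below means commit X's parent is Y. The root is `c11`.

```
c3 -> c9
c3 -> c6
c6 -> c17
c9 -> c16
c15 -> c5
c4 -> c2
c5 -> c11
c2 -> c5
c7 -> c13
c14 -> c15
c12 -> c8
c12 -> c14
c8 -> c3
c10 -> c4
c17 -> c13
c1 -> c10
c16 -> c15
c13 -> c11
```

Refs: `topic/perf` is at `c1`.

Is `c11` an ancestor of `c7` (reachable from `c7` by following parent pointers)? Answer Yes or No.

Yes

Ancestors of c7 (commits reachable by following parents): {c11, c13, c7}.
c11 is in that set, so it is an ancestor of c7.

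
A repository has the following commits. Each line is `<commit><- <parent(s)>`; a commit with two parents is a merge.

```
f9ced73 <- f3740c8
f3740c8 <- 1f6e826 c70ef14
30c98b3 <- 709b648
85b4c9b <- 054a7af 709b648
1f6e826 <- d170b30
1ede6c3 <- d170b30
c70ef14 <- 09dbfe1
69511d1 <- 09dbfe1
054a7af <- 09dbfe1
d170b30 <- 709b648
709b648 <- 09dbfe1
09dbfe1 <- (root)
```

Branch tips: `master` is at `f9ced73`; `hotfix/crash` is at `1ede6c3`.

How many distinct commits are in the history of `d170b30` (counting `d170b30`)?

Walking parent pointers from d170b30: reachable set = {09dbfe1, 709b648, d170b30}.
That is 3 commits.

3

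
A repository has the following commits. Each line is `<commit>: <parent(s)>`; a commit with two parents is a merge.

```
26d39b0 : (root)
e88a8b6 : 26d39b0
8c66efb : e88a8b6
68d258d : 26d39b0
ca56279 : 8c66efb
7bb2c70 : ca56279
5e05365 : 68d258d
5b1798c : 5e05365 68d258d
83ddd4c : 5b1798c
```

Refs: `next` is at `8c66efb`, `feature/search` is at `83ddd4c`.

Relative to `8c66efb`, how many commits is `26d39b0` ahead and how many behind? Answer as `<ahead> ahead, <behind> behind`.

0 ahead, 2 behind

Reachable from 26d39b0: {26d39b0}.
Reachable from 8c66efb: {26d39b0, 8c66efb, e88a8b6}.
Only in 26d39b0's history (ahead): {} — 0.
Only in 8c66efb's history (behind): {8c66efb, e88a8b6} — 2.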